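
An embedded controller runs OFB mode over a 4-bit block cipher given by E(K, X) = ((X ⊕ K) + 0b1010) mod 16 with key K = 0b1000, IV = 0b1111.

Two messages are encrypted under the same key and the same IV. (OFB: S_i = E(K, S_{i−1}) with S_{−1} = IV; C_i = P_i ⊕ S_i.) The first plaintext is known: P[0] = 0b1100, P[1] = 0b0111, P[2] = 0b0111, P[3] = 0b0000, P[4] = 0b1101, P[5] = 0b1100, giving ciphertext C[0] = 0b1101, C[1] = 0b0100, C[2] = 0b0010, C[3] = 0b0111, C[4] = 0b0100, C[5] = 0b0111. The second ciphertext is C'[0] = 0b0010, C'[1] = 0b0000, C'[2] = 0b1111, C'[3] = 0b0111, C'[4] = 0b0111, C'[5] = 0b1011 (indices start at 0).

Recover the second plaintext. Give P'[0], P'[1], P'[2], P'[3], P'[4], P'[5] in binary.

P'[0] = 0b0011, P'[1] = 0b0011, P'[2] = 0b1010, P'[3] = 0b0000, P'[4] = 0b1110, P'[5] = 0b0000

In OFB with a reused IV, both messages share the same keystream S_i, so C_i ⊕ C'_i = P_i ⊕ P'_i and thus P'_i = P_i ⊕ C_i ⊕ C'_i.
P'[0]: 0b1100 ⊕ 0b1101 ⊕ 0b0010 = 0b0011.
P'[1]: 0b0111 ⊕ 0b0100 ⊕ 0b0000 = 0b0011.
P'[2]: 0b0111 ⊕ 0b0010 ⊕ 0b1111 = 0b1010.
P'[3]: 0b0000 ⊕ 0b0111 ⊕ 0b0111 = 0b0000.
P'[4]: 0b1101 ⊕ 0b0100 ⊕ 0b0111 = 0b1110.
P'[5]: 0b1100 ⊕ 0b0111 ⊕ 0b1011 = 0b0000.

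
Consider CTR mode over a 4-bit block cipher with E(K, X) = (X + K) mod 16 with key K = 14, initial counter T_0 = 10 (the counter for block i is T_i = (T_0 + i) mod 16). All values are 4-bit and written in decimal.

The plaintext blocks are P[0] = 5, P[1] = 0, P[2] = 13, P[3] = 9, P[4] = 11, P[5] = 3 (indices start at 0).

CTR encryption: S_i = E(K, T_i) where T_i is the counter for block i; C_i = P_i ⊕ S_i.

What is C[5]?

C[0]: T = 10, S = E(K, T) = 8; 5 ⊕ 8 = 13.
C[1]: T = 11, S = E(K, T) = 9; 0 ⊕ 9 = 9.
C[2]: T = 12, S = E(K, T) = 10; 13 ⊕ 10 = 7.
C[3]: T = 13, S = E(K, T) = 11; 9 ⊕ 11 = 2.
C[4]: T = 14, S = E(K, T) = 12; 11 ⊕ 12 = 7.
C[5]: T = 15, S = E(K, T) = 13; 3 ⊕ 13 = 14.

C[5] = 14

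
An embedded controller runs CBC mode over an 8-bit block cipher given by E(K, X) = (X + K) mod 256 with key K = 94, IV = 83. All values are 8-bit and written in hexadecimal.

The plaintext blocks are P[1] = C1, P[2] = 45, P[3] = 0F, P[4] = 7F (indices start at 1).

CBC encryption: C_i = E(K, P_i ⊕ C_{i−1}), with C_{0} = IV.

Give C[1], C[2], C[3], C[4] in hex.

C[1] = D6, C[2] = 27, C[3] = BC, C[4] = 57

C[1]: P[1] ⊕ 83 = 42; E(K, 42) = D6.
C[2]: P[2] ⊕ D6 = 93; E(K, 93) = 27.
C[3]: P[3] ⊕ 27 = 28; E(K, 28) = BC.
C[4]: P[4] ⊕ BC = C3; E(K, C3) = 57.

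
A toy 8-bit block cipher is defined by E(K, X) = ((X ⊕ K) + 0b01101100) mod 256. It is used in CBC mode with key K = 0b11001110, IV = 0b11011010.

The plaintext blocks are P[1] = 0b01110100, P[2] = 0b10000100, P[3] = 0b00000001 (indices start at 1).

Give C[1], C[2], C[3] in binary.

CBC encryption: C_i = E(K, P_i ⊕ C_{i−1}), with C_{0} = IV.
C[1]: P[1] ⊕ 0b11011010 = 0b10101110; E(K, 0b10101110) = 0b11001100.
C[2]: P[2] ⊕ 0b11001100 = 0b01001000; E(K, 0b01001000) = 0b11110010.
C[3]: P[3] ⊕ 0b11110010 = 0b11110011; E(K, 0b11110011) = 0b10101001.

C[1] = 0b11001100, C[2] = 0b11110010, C[3] = 0b10101001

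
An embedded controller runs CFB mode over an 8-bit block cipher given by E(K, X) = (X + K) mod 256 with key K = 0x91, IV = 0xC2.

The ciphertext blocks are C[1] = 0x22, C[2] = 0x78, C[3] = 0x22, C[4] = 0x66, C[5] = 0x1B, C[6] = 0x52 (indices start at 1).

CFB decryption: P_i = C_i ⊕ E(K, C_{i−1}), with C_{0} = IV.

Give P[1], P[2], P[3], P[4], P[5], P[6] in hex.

P[1] = 0x71, P[2] = 0xCB, P[3] = 0x2B, P[4] = 0xD5, P[5] = 0xEC, P[6] = 0xFE

P[1]: E(K, 0xC2) = 0x53; 0x22 ⊕ 0x53 = 0x71.
P[2]: E(K, 0x22) = 0xB3; 0x78 ⊕ 0xB3 = 0xCB.
P[3]: E(K, 0x78) = 0x09; 0x22 ⊕ 0x09 = 0x2B.
P[4]: E(K, 0x22) = 0xB3; 0x66 ⊕ 0xB3 = 0xD5.
P[5]: E(K, 0x66) = 0xF7; 0x1B ⊕ 0xF7 = 0xEC.
P[6]: E(K, 0x1B) = 0xAC; 0x52 ⊕ 0xAC = 0xFE.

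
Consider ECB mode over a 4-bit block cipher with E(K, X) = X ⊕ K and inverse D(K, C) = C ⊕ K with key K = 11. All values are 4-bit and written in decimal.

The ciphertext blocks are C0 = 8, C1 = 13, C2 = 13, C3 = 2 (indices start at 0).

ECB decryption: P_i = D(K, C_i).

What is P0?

P0: D(K, 8) = 3.

P0 = 3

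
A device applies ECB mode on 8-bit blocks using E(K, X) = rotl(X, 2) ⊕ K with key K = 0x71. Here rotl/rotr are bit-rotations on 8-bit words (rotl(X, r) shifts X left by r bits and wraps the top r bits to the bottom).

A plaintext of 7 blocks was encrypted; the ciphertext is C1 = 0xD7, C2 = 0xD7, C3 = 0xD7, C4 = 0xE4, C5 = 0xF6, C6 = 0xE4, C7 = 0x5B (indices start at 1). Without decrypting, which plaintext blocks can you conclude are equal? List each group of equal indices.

P1 = P2 = P3; P4 = P6

ECB encrypts each block independently with the same key, so equal ciphertext blocks imply equal plaintext blocks.
C1 = C2 = C3 = 0xD7, so P1 = P2 = P3.
C4 = C6 = 0xE4, so P4 = P6.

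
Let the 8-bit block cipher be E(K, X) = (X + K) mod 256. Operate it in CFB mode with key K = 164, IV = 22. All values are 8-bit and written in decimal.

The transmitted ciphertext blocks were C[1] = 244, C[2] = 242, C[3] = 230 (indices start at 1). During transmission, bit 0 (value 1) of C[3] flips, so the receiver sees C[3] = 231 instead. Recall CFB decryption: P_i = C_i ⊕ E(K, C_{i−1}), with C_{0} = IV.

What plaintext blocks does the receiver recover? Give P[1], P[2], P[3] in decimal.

P[1] = 78, P[2] = 106, P[3] = 113

Only C[3] changed, to 231. In CFB, a change in C_i flips the same bit in P_i and garbles P_{i+1}. Decrypting the received ciphertext:
P[1]: E(K, 22) = 186; 244 ⊕ 186 = 78.
P[2]: E(K, 244) = 152; 242 ⊕ 152 = 106.
P[3]: E(K, 242) = 150; 231 ⊕ 150 = 113.
Blocks that differ from the original plaintext: P[3].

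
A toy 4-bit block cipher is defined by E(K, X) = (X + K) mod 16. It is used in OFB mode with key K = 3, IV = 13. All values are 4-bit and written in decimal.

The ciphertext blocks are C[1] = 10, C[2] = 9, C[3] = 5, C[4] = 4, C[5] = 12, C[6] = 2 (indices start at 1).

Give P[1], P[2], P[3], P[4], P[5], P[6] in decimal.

P[1] = 10, P[2] = 10, P[3] = 3, P[4] = 13, P[5] = 0, P[6] = 13

OFB decryption: S_i = E(K, S_{i−1}) with S_{0} = IV; P_i = C_i ⊕ S_i.
P[1]: S = E(K, 13) = 0; 10 ⊕ 0 = 10.
P[2]: S = E(K, 0) = 3; 9 ⊕ 3 = 10.
P[3]: S = E(K, 3) = 6; 5 ⊕ 6 = 3.
P[4]: S = E(K, 6) = 9; 4 ⊕ 9 = 13.
P[5]: S = E(K, 9) = 12; 12 ⊕ 12 = 0.
P[6]: S = E(K, 12) = 15; 2 ⊕ 15 = 13.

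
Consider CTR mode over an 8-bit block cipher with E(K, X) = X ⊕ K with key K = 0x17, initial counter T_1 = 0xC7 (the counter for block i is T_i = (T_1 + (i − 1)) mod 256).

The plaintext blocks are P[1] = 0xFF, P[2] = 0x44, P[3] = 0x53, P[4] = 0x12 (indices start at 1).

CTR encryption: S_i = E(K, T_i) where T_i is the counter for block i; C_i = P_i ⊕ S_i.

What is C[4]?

C[1]: T = 0xC7, S = E(K, T) = 0xD0; 0xFF ⊕ 0xD0 = 0x2F.
C[2]: T = 0xC8, S = E(K, T) = 0xDF; 0x44 ⊕ 0xDF = 0x9B.
C[3]: T = 0xC9, S = E(K, T) = 0xDE; 0x53 ⊕ 0xDE = 0x8D.
C[4]: T = 0xCA, S = E(K, T) = 0xDD; 0x12 ⊕ 0xDD = 0xCF.

C[4] = 0xCF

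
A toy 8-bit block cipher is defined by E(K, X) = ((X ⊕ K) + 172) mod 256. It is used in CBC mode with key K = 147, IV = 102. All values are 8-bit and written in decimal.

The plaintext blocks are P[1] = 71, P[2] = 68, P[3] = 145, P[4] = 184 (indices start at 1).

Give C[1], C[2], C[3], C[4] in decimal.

C[1] = 94, C[2] = 53, C[3] = 227, C[4] = 116

CBC encryption: C_i = E(K, P_i ⊕ C_{i−1}), with C_{0} = IV.
C[1]: P[1] ⊕ 102 = 33; E(K, 33) = 94.
C[2]: P[2] ⊕ 94 = 26; E(K, 26) = 53.
C[3]: P[3] ⊕ 53 = 164; E(K, 164) = 227.
C[4]: P[4] ⊕ 227 = 91; E(K, 91) = 116.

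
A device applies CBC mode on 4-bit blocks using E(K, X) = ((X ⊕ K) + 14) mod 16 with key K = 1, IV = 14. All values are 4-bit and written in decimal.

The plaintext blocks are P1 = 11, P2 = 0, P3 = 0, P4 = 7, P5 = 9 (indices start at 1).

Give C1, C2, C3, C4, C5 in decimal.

CBC encryption: C_i = E(K, P_i ⊕ C_{i−1}), with C_{0} = IV.
C1: P1 ⊕ 14 = 5; E(K, 5) = 2.
C2: P2 ⊕ 2 = 2; E(K, 2) = 1.
C3: P3 ⊕ 1 = 1; E(K, 1) = 14.
C4: P4 ⊕ 14 = 9; E(K, 9) = 6.
C5: P5 ⊕ 6 = 15; E(K, 15) = 12.

C1 = 2, C2 = 1, C3 = 14, C4 = 6, C5 = 12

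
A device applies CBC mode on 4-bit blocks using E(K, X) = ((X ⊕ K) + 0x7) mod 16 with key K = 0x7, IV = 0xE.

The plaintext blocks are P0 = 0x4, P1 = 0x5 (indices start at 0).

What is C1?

C1 = 0xD

CBC encryption: C_i = E(K, P_i ⊕ C_{i−1}), with C_{−1} = IV.
C0: P0 ⊕ 0xE = 0xA; E(K, 0xA) = 0x4.
C1: P1 ⊕ 0x4 = 0x1; E(K, 0x1) = 0xD.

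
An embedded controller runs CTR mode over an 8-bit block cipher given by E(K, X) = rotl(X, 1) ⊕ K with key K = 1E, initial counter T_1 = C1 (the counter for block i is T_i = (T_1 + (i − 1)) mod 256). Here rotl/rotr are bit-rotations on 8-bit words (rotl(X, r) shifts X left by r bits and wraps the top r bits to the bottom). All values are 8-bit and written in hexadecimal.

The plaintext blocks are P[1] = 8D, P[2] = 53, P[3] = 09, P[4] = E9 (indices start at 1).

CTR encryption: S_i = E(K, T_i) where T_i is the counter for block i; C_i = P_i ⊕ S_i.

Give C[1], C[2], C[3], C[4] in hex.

C[1] = 10, C[2] = C8, C[3] = 90, C[4] = 7E

C[1]: T = C1, S = E(K, T) = 9D; 8D ⊕ 9D = 10.
C[2]: T = C2, S = E(K, T) = 9B; 53 ⊕ 9B = C8.
C[3]: T = C3, S = E(K, T) = 99; 09 ⊕ 99 = 90.
C[4]: T = C4, S = E(K, T) = 97; E9 ⊕ 97 = 7E.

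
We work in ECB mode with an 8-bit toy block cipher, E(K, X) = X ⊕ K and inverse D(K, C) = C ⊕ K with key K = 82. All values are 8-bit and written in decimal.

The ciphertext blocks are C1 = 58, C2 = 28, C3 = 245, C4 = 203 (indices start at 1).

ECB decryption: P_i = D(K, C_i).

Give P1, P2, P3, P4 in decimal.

P1: D(K, 58) = 104.
P2: D(K, 28) = 78.
P3: D(K, 245) = 167.
P4: D(K, 203) = 153.

P1 = 104, P2 = 78, P3 = 167, P4 = 153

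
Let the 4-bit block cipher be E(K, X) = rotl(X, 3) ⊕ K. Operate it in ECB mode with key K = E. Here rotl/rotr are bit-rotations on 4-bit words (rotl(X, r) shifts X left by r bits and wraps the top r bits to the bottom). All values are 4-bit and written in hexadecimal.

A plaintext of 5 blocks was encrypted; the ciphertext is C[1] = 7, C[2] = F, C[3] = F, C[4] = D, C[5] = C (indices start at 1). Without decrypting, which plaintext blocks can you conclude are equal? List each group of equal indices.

P[2] = P[3]

ECB encrypts each block independently with the same key, so equal ciphertext blocks imply equal plaintext blocks.
C[2] = C[3] = F, so P[2] = P[3].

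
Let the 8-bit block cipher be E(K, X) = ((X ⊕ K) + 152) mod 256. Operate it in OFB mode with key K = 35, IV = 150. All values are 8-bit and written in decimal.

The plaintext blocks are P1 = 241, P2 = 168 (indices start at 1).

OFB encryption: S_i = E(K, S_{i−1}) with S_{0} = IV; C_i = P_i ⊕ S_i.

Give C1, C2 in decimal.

C1: S = E(K, 150) = 77; 241 ⊕ 77 = 188.
C2: S = E(K, 77) = 6; 168 ⊕ 6 = 174.

C1 = 188, C2 = 174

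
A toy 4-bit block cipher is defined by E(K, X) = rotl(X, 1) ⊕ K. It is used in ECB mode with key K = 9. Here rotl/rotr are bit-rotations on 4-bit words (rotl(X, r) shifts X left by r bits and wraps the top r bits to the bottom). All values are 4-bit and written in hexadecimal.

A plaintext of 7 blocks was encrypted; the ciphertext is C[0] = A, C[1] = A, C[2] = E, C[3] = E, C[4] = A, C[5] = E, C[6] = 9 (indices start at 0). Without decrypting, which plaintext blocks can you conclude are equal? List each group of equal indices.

P[0] = P[1] = P[4]; P[2] = P[3] = P[5]

ECB encrypts each block independently with the same key, so equal ciphertext blocks imply equal plaintext blocks.
C[0] = C[1] = C[4] = A, so P[0] = P[1] = P[4].
C[2] = C[3] = C[5] = E, so P[2] = P[3] = P[5].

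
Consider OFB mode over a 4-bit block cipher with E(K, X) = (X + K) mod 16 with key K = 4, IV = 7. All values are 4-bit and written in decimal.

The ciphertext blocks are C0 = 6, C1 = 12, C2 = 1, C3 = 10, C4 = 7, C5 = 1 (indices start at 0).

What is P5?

P5 = 14

OFB decryption: S_i = E(K, S_{i−1}) with S_{−1} = IV; P_i = C_i ⊕ S_i.
P0: S = E(K, 7) = 11; 6 ⊕ 11 = 13.
P1: S = E(K, 11) = 15; 12 ⊕ 15 = 3.
P2: S = E(K, 15) = 3; 1 ⊕ 3 = 2.
P3: S = E(K, 3) = 7; 10 ⊕ 7 = 13.
P4: S = E(K, 7) = 11; 7 ⊕ 11 = 12.
P5: S = E(K, 11) = 15; 1 ⊕ 15 = 14.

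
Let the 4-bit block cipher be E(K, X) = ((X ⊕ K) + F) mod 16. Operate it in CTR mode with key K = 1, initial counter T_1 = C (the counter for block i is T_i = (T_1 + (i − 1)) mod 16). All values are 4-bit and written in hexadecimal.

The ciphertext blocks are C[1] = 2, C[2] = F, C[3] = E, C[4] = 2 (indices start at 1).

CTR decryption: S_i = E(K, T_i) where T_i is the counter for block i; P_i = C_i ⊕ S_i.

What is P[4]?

P[4]: T = F, S = E(K, T) = D; 2 ⊕ D = F.

P[4] = F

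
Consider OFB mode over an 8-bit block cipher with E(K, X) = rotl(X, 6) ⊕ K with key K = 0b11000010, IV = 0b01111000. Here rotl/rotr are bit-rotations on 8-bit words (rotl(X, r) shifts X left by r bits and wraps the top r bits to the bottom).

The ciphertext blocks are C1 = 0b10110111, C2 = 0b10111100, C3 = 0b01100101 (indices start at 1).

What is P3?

P3 = 0b11011010

OFB decryption: S_i = E(K, S_{i−1}) with S_{0} = IV; P_i = C_i ⊕ S_i.
P1: S = E(K, 0b01111000) = 0b11011100; 0b10110111 ⊕ 0b11011100 = 0b01101011.
P2: S = E(K, 0b11011100) = 0b11110101; 0b10111100 ⊕ 0b11110101 = 0b01001001.
P3: S = E(K, 0b11110101) = 0b10111111; 0b01100101 ⊕ 0b10111111 = 0b11011010.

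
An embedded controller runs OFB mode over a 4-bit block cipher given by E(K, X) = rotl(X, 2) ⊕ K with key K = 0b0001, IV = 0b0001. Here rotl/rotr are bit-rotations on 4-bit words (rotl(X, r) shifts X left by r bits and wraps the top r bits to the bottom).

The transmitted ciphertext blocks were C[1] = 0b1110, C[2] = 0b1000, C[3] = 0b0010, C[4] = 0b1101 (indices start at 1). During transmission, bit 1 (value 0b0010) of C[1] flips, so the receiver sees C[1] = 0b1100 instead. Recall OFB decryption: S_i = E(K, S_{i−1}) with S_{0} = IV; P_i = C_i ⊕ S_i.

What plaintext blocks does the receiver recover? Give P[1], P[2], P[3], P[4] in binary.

Only C[1] changed, to 0b1100. In OFB, a change in C_i flips the same bit in P_i only; the keystream is unaffected. Decrypting the received ciphertext:
P[1]: S = E(K, 0b0001) = 0b0101; 0b1100 ⊕ 0b0101 = 0b1001.
P[2]: S = E(K, 0b0101) = 0b0100; 0b1000 ⊕ 0b0100 = 0b1100.
P[3]: S = E(K, 0b0100) = 0b0000; 0b0010 ⊕ 0b0000 = 0b0010.
P[4]: S = E(K, 0b0000) = 0b0001; 0b1101 ⊕ 0b0001 = 0b1100.
Blocks that differ from the original plaintext: P[1].

P[1] = 0b1001, P[2] = 0b1100, P[3] = 0b0010, P[4] = 0b1100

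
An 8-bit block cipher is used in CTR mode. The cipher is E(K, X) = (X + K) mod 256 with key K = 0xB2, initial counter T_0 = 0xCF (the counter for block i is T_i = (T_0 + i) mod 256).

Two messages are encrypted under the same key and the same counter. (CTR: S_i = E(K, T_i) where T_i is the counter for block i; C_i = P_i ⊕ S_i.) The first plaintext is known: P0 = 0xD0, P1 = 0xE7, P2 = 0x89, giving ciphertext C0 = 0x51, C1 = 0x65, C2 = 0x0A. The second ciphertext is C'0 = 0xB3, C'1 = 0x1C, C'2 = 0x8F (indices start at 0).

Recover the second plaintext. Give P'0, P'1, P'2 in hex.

P'0 = 0x32, P'1 = 0x9E, P'2 = 0x0C

In CTR with a reused counter, both messages share the same keystream S_i, so C_i ⊕ C'_i = P_i ⊕ P'_i and thus P'_i = P_i ⊕ C_i ⊕ C'_i.
P'0: 0xD0 ⊕ 0x51 ⊕ 0xB3 = 0x32.
P'1: 0xE7 ⊕ 0x65 ⊕ 0x1C = 0x9E.
P'2: 0x89 ⊕ 0x0A ⊕ 0x8F = 0x0C.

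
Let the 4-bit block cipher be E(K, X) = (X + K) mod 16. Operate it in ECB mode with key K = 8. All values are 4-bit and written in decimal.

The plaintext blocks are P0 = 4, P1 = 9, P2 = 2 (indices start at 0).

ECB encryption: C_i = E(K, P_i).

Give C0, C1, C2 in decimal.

C0 = 12, C1 = 1, C2 = 10

C0: E(K, 4) = 12.
C1: E(K, 9) = 1.
C2: E(K, 2) = 10.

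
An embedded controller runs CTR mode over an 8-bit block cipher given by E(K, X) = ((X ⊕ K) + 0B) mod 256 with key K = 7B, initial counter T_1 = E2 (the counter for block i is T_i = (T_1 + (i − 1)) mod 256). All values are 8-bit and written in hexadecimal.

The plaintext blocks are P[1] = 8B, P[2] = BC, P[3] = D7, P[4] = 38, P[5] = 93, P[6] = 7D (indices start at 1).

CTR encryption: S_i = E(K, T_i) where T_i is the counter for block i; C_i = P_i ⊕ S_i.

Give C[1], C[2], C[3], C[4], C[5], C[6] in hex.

C[1] = 2F, C[2] = 1F, C[3] = 7D, C[4] = 91, C[5] = 3B, C[6] = DA

C[1]: T = E2, S = E(K, T) = A4; 8B ⊕ A4 = 2F.
C[2]: T = E3, S = E(K, T) = A3; BC ⊕ A3 = 1F.
C[3]: T = E4, S = E(K, T) = AA; D7 ⊕ AA = 7D.
C[4]: T = E5, S = E(K, T) = A9; 38 ⊕ A9 = 91.
C[5]: T = E6, S = E(K, T) = A8; 93 ⊕ A8 = 3B.
C[6]: T = E7, S = E(K, T) = A7; 7D ⊕ A7 = DA.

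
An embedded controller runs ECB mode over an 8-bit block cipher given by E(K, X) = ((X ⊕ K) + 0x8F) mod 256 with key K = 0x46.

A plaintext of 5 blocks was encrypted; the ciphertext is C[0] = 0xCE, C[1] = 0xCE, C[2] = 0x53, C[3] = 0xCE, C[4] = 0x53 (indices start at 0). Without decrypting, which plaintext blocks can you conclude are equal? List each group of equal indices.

ECB encrypts each block independently with the same key, so equal ciphertext blocks imply equal plaintext blocks.
C[0] = C[1] = C[3] = 0xCE, so P[0] = P[1] = P[3].
C[2] = C[4] = 0x53, so P[2] = P[4].

P[0] = P[1] = P[3]; P[2] = P[4]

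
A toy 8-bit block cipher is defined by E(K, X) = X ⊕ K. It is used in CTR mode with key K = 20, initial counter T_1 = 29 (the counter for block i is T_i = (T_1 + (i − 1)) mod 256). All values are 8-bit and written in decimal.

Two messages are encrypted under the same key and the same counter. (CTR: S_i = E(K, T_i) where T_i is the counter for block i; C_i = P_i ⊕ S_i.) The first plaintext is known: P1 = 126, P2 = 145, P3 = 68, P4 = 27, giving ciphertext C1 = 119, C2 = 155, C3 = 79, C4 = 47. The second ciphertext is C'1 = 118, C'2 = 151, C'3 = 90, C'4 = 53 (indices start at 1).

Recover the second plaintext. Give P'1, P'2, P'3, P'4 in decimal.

In CTR with a reused counter, both messages share the same keystream S_i, so C_i ⊕ C'_i = P_i ⊕ P'_i and thus P'_i = P_i ⊕ C_i ⊕ C'_i.
P'1: 126 ⊕ 119 ⊕ 118 = 127.
P'2: 145 ⊕ 155 ⊕ 151 = 157.
P'3: 68 ⊕ 79 ⊕ 90 = 81.
P'4: 27 ⊕ 47 ⊕ 53 = 1.

P'1 = 127, P'2 = 157, P'3 = 81, P'4 = 1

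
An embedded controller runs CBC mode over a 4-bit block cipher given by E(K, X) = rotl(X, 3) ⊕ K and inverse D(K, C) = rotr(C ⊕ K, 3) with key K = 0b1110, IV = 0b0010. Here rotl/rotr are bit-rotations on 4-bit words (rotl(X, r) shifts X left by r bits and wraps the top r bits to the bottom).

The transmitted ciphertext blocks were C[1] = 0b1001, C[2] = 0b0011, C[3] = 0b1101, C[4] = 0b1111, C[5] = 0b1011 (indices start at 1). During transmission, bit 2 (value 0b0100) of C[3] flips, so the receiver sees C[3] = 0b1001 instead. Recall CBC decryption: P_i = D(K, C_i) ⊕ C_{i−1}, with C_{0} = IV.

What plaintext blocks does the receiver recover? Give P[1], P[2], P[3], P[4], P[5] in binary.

P[1] = 0b1100, P[2] = 0b0010, P[3] = 0b1101, P[4] = 0b1011, P[5] = 0b0101

Only C[3] changed, to 0b1001. In CBC, a change in C_i garbles P_i and flips the same bit in P_{i+1}. Decrypting the received ciphertext:
P[1]: D(K, 0b1001) = 0b1110; 0b1110 ⊕ 0b0010 = 0b1100.
P[2]: D(K, 0b0011) = 0b1011; 0b1011 ⊕ 0b1001 = 0b0010.
P[3]: D(K, 0b1001) = 0b1110; 0b1110 ⊕ 0b0011 = 0b1101.
P[4]: D(K, 0b1111) = 0b0010; 0b0010 ⊕ 0b1001 = 0b1011.
P[5]: D(K, 0b1011) = 0b1010; 0b1010 ⊕ 0b1111 = 0b0101.
Blocks that differ from the original plaintext: P[3], P[4].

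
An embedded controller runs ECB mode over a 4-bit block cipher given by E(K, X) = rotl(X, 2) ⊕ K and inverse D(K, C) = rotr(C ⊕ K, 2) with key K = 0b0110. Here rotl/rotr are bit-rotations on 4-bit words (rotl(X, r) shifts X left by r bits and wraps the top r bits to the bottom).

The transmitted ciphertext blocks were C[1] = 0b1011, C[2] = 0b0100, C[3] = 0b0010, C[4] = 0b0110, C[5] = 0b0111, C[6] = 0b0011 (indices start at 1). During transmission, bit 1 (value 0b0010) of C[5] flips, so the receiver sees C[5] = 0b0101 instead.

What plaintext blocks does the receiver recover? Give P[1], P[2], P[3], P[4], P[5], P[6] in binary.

ECB decryption: P_i = D(K, C_i).
Only C[5] changed, to 0b0101. In ECB, a change in C_i affects only P_i. Decrypting the received ciphertext:
P[1]: D(K, 0b1011) = 0b0111.
P[2]: D(K, 0b0100) = 0b1000.
P[3]: D(K, 0b0010) = 0b0001.
P[4]: D(K, 0b0110) = 0b0000.
P[5]: D(K, 0b0101) = 0b1100.
P[6]: D(K, 0b0011) = 0b0101.
Blocks that differ from the original plaintext: P[5].

P[1] = 0b0111, P[2] = 0b1000, P[3] = 0b0001, P[4] = 0b0000, P[5] = 0b1100, P[6] = 0b0101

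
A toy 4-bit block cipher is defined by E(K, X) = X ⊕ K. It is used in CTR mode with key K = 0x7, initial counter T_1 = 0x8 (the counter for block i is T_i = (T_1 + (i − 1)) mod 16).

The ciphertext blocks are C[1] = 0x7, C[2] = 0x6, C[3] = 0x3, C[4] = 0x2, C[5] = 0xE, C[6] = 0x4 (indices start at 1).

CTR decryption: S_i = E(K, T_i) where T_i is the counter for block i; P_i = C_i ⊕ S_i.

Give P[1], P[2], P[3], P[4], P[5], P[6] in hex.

P[1]: T = 0x8, S = E(K, T) = 0xF; 0x7 ⊕ 0xF = 0x8.
P[2]: T = 0x9, S = E(K, T) = 0xE; 0x6 ⊕ 0xE = 0x8.
P[3]: T = 0xA, S = E(K, T) = 0xD; 0x3 ⊕ 0xD = 0xE.
P[4]: T = 0xB, S = E(K, T) = 0xC; 0x2 ⊕ 0xC = 0xE.
P[5]: T = 0xC, S = E(K, T) = 0xB; 0xE ⊕ 0xB = 0x5.
P[6]: T = 0xD, S = E(K, T) = 0xA; 0x4 ⊕ 0xA = 0xE.

P[1] = 0x8, P[2] = 0x8, P[3] = 0xE, P[4] = 0xE, P[5] = 0x5, P[6] = 0xE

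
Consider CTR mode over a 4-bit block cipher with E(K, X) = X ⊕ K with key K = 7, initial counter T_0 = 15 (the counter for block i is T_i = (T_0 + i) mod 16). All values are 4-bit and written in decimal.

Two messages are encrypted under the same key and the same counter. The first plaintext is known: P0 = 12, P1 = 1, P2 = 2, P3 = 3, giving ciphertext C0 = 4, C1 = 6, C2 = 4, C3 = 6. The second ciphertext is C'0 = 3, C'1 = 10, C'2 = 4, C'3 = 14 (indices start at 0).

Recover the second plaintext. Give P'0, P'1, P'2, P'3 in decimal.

In CTR with a reused counter, both messages share the same keystream S_i, so C_i ⊕ C'_i = P_i ⊕ P'_i and thus P'_i = P_i ⊕ C_i ⊕ C'_i.
P'0: 12 ⊕ 4 ⊕ 3 = 11.
P'1: 1 ⊕ 6 ⊕ 10 = 13.
P'2: 2 ⊕ 4 ⊕ 4 = 2.
P'3: 3 ⊕ 6 ⊕ 14 = 11.

P'0 = 11, P'1 = 13, P'2 = 2, P'3 = 11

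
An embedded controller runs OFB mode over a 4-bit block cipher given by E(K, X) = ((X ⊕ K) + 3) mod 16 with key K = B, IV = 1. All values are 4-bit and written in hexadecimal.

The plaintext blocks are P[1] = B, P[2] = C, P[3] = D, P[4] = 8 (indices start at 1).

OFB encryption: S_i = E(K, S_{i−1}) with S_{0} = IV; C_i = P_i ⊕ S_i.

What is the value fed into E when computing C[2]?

C[1]: S = E(K, 1) = D; B ⊕ D = 6.
C[2]: S = E(K, D) = 9; C ⊕ 9 = 5.
So the input to E for block [2] is D.

D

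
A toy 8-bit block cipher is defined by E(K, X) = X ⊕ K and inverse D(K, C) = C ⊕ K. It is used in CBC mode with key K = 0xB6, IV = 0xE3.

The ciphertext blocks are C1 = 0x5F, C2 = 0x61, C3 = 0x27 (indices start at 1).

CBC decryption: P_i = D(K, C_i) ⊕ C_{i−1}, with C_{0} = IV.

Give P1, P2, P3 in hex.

P1 = 0x0A, P2 = 0x88, P3 = 0xF0

P1: D(K, 0x5F) = 0xE9; 0xE9 ⊕ 0xE3 = 0x0A.
P2: D(K, 0x61) = 0xD7; 0xD7 ⊕ 0x5F = 0x88.
P3: D(K, 0x27) = 0x91; 0x91 ⊕ 0x61 = 0xF0.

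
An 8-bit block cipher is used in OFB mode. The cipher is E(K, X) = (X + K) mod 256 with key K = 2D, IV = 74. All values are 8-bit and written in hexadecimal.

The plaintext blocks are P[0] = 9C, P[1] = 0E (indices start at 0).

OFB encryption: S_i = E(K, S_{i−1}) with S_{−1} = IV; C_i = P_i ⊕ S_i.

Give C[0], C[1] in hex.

C[0] = 3D, C[1] = C0

C[0]: S = E(K, 74) = A1; 9C ⊕ A1 = 3D.
C[1]: S = E(K, A1) = CE; 0E ⊕ CE = C0.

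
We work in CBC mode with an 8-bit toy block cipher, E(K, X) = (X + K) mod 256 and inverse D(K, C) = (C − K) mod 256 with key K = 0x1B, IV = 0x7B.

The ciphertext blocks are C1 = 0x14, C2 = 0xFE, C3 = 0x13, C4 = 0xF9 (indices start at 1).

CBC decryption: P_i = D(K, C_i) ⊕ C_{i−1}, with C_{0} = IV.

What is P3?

P3: D(K, 0x13) = 0xF8; 0xF8 ⊕ 0xFE = 0x06.

P3 = 0x06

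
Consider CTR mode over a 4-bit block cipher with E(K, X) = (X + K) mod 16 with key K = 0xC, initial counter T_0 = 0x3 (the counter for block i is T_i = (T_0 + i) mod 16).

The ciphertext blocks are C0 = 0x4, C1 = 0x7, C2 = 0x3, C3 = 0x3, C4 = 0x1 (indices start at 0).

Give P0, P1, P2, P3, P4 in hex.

P0 = 0xB, P1 = 0x7, P2 = 0x2, P3 = 0x1, P4 = 0x2

CTR decryption: S_i = E(K, T_i) where T_i is the counter for block i; P_i = C_i ⊕ S_i.
P0: T = 0x3, S = E(K, T) = 0xF; 0x4 ⊕ 0xF = 0xB.
P1: T = 0x4, S = E(K, T) = 0x0; 0x7 ⊕ 0x0 = 0x7.
P2: T = 0x5, S = E(K, T) = 0x1; 0x3 ⊕ 0x1 = 0x2.
P3: T = 0x6, S = E(K, T) = 0x2; 0x3 ⊕ 0x2 = 0x1.
P4: T = 0x7, S = E(K, T) = 0x3; 0x1 ⊕ 0x3 = 0x2.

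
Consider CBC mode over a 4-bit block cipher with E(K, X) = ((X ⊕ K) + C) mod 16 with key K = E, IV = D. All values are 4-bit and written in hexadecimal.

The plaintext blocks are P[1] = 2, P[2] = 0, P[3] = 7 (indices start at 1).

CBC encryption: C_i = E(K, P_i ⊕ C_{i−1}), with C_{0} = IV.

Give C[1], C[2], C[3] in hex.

C[1] = D, C[2] = F, C[3] = 2

C[1]: P[1] ⊕ D = F; E(K, F) = D.
C[2]: P[2] ⊕ D = D; E(K, D) = F.
C[3]: P[3] ⊕ F = 8; E(K, 8) = 2.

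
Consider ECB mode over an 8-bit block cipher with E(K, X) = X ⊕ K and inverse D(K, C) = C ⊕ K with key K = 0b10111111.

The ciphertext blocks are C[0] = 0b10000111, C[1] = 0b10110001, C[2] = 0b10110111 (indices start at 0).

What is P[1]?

ECB decryption: P_i = D(K, C_i).
P[1]: D(K, 0b10110001) = 0b00001110.

P[1] = 0b00001110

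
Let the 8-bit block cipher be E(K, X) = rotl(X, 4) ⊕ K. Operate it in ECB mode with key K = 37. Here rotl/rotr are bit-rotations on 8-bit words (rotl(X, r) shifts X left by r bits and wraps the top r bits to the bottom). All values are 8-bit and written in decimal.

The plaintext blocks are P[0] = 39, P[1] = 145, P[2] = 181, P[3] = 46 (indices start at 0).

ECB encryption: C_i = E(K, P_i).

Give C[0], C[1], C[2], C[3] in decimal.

C[0] = 87, C[1] = 60, C[2] = 126, C[3] = 199

C[0]: E(K, 39) = 87.
C[1]: E(K, 145) = 60.
C[2]: E(K, 181) = 126.
C[3]: E(K, 46) = 199.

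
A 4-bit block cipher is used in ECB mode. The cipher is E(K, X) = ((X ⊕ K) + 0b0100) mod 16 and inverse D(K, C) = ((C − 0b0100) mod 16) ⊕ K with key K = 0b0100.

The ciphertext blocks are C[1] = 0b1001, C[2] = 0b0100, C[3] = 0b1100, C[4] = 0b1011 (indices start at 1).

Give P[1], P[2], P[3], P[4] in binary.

ECB decryption: P_i = D(K, C_i).
P[1]: D(K, 0b1001) = 0b0001.
P[2]: D(K, 0b0100) = 0b0100.
P[3]: D(K, 0b1100) = 0b1100.
P[4]: D(K, 0b1011) = 0b0011.

P[1] = 0b0001, P[2] = 0b0100, P[3] = 0b1100, P[4] = 0b0011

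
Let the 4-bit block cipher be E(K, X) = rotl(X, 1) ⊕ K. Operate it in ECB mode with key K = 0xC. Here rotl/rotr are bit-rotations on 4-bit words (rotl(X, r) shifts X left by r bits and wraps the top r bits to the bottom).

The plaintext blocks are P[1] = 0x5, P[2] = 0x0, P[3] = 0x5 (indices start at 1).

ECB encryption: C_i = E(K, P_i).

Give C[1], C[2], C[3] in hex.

C[1]: E(K, 0x5) = 0x6.
C[2]: E(K, 0x0) = 0xC.
C[3]: E(K, 0x5) = 0x6.

C[1] = 0x6, C[2] = 0xC, C[3] = 0x6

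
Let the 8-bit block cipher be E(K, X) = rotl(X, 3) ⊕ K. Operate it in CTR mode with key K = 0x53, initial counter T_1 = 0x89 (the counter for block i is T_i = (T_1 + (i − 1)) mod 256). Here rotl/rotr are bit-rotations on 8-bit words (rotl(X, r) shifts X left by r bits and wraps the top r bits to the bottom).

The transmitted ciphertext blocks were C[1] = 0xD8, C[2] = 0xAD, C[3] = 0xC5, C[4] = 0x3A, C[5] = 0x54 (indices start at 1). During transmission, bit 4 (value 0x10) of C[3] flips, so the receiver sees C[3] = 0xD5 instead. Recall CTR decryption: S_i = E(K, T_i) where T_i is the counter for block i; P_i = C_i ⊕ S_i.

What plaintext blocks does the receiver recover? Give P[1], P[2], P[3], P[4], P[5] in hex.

P[1] = 0xC7, P[2] = 0xAA, P[3] = 0xDA, P[4] = 0x0D, P[5] = 0x6B

Only C[3] changed, to 0xD5. In CTR, a change in C_i flips the same bit in P_i only; the keystream is unaffected. Decrypting the received ciphertext:
P[1]: T = 0x89, S = E(K, T) = 0x1F; 0xD8 ⊕ 0x1F = 0xC7.
P[2]: T = 0x8A, S = E(K, T) = 0x07; 0xAD ⊕ 0x07 = 0xAA.
P[3]: T = 0x8B, S = E(K, T) = 0x0F; 0xD5 ⊕ 0x0F = 0xDA.
P[4]: T = 0x8C, S = E(K, T) = 0x37; 0x3A ⊕ 0x37 = 0x0D.
P[5]: T = 0x8D, S = E(K, T) = 0x3F; 0x54 ⊕ 0x3F = 0x6B.
Blocks that differ from the original plaintext: P[3].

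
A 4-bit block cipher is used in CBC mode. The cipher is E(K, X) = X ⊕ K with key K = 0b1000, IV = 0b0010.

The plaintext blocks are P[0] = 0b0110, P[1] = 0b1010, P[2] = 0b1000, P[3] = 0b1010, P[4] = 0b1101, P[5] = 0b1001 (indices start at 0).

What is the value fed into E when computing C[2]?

0b0110

CBC encryption: C_i = E(K, P_i ⊕ C_{i−1}), with C_{−1} = IV.
C[0]: P[0] ⊕ 0b0010 = 0b0100; E(K, 0b0100) = 0b1100.
C[1]: P[1] ⊕ 0b1100 = 0b0110; E(K, 0b0110) = 0b1110.
C[2]: P[2] ⊕ 0b1110 = 0b0110; E(K, 0b0110) = 0b1110.
So the input to E for block [2] is 0b0110.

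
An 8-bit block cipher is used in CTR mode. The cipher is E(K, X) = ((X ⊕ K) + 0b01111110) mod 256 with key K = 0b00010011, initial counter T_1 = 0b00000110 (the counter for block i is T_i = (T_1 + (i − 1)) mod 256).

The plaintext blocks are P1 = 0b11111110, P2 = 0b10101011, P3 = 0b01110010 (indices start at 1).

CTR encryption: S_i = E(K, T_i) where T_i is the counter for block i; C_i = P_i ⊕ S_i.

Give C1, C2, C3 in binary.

C1: T = 0b00000110, S = E(K, T) = 0b10010011; 0b11111110 ⊕ 0b10010011 = 0b01101101.
C2: T = 0b00000111, S = E(K, T) = 0b10010010; 0b10101011 ⊕ 0b10010010 = 0b00111001.
C3: T = 0b00001000, S = E(K, T) = 0b10011001; 0b01110010 ⊕ 0b10011001 = 0b11101011.

C1 = 0b01101101, C2 = 0b00111001, C3 = 0b11101011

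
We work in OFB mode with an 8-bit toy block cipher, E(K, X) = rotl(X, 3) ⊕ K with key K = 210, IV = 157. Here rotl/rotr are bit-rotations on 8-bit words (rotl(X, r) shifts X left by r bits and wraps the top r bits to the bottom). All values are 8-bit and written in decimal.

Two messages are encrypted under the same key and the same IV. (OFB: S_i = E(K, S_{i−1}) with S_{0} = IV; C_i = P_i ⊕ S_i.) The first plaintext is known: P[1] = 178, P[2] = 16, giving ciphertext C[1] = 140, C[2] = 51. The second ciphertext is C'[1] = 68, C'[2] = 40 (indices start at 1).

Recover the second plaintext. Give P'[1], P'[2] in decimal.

P'[1] = 122, P'[2] = 11

In OFB with a reused IV, both messages share the same keystream S_i, so C_i ⊕ C'_i = P_i ⊕ P'_i and thus P'_i = P_i ⊕ C_i ⊕ C'_i.
P'[1]: 178 ⊕ 140 ⊕ 68 = 122.
P'[2]: 16 ⊕ 51 ⊕ 40 = 11.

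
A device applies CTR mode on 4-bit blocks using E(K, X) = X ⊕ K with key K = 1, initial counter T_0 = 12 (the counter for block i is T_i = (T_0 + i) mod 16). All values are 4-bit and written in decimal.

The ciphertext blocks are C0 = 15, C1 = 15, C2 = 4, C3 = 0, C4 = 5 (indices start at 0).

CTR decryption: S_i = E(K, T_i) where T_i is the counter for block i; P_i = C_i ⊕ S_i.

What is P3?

P3 = 14

P3: T = 15, S = E(K, T) = 14; 0 ⊕ 14 = 14.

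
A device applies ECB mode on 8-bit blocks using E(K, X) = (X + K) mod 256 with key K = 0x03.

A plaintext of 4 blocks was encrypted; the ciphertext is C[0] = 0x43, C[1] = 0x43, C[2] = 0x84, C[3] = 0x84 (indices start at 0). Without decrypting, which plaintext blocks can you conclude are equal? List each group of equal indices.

ECB encrypts each block independently with the same key, so equal ciphertext blocks imply equal plaintext blocks.
C[0] = C[1] = 0x43, so P[0] = P[1].
C[2] = C[3] = 0x84, so P[2] = P[3].

P[0] = P[1]; P[2] = P[3]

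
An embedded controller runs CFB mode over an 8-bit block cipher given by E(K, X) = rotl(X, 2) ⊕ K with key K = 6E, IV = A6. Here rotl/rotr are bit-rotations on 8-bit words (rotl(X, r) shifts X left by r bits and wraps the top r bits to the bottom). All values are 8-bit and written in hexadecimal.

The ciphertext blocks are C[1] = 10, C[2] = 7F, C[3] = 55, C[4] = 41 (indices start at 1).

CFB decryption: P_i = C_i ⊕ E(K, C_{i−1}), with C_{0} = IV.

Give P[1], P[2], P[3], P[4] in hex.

P[1]: E(K, A6) = F4; 10 ⊕ F4 = E4.
P[2]: E(K, 10) = 2E; 7F ⊕ 2E = 51.
P[3]: E(K, 7F) = 93; 55 ⊕ 93 = C6.
P[4]: E(K, 55) = 3B; 41 ⊕ 3B = 7A.

P[1] = E4, P[2] = 51, P[3] = C6, P[4] = 7A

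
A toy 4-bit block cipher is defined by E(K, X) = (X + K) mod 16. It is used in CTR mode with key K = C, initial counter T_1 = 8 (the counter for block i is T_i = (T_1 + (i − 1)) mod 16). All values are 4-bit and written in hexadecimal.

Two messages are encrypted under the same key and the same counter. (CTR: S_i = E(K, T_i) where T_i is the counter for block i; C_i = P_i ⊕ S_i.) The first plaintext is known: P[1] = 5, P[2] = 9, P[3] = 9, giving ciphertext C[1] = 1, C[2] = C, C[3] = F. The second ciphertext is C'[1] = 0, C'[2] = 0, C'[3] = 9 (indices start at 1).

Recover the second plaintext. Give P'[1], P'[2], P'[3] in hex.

P'[1] = 4, P'[2] = 5, P'[3] = F

In CTR with a reused counter, both messages share the same keystream S_i, so C_i ⊕ C'_i = P_i ⊕ P'_i and thus P'_i = P_i ⊕ C_i ⊕ C'_i.
P'[1]: 5 ⊕ 1 ⊕ 0 = 4.
P'[2]: 9 ⊕ C ⊕ 0 = 5.
P'[3]: 9 ⊕ F ⊕ 9 = F.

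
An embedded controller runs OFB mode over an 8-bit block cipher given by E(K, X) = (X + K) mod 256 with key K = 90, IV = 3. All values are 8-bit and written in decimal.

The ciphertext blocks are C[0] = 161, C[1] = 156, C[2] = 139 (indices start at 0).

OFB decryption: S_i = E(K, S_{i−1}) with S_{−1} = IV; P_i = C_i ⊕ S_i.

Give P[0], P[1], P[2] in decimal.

P[0] = 252, P[1] = 43, P[2] = 154

P[0]: S = E(K, 3) = 93; 161 ⊕ 93 = 252.
P[1]: S = E(K, 93) = 183; 156 ⊕ 183 = 43.
P[2]: S = E(K, 183) = 17; 139 ⊕ 17 = 154.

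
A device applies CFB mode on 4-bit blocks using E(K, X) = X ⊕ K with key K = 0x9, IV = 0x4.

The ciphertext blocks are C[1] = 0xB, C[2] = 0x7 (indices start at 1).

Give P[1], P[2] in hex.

P[1] = 0x6, P[2] = 0x5

CFB decryption: P_i = C_i ⊕ E(K, C_{i−1}), with C_{0} = IV.
P[1]: E(K, 0x4) = 0xD; 0xB ⊕ 0xD = 0x6.
P[2]: E(K, 0xB) = 0x2; 0x7 ⊕ 0x2 = 0x5.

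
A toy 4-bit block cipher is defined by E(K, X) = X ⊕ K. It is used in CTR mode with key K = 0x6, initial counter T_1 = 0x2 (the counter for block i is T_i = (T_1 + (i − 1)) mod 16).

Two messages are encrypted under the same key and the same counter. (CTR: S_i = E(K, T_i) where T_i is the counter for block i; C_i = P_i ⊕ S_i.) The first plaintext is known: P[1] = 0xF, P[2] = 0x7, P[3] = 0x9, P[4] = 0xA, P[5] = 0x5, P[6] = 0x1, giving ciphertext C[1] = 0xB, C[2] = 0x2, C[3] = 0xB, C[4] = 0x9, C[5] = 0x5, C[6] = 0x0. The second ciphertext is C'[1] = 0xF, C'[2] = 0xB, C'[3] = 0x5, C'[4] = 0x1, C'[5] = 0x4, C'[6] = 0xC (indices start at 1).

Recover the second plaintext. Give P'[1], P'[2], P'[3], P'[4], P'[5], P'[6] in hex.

In CTR with a reused counter, both messages share the same keystream S_i, so C_i ⊕ C'_i = P_i ⊕ P'_i and thus P'_i = P_i ⊕ C_i ⊕ C'_i.
P'[1]: 0xF ⊕ 0xB ⊕ 0xF = 0xB.
P'[2]: 0x7 ⊕ 0x2 ⊕ 0xB = 0xE.
P'[3]: 0x9 ⊕ 0xB ⊕ 0x5 = 0x7.
P'[4]: 0xA ⊕ 0x9 ⊕ 0x1 = 0x2.
P'[5]: 0x5 ⊕ 0x5 ⊕ 0x4 = 0x4.
P'[6]: 0x1 ⊕ 0x0 ⊕ 0xC = 0xD.

P'[1] = 0xB, P'[2] = 0xE, P'[3] = 0x7, P'[4] = 0x2, P'[5] = 0x4, P'[6] = 0xD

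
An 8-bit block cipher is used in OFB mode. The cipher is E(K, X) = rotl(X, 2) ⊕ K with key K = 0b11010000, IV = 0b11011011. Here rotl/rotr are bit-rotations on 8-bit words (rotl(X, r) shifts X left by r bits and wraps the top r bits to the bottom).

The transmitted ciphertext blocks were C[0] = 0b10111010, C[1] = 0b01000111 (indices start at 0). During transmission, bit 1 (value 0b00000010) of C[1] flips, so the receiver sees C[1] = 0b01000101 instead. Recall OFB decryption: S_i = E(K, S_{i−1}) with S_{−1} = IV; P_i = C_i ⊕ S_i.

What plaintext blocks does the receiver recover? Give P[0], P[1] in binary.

Only C[1] changed, to 0b01000101. In OFB, a change in C_i flips the same bit in P_i only; the keystream is unaffected. Decrypting the received ciphertext:
P[0]: S = E(K, 0b11011011) = 0b10111111; 0b10111010 ⊕ 0b10111111 = 0b00000101.
P[1]: S = E(K, 0b10111111) = 0b00101110; 0b01000101 ⊕ 0b00101110 = 0b01101011.
Blocks that differ from the original plaintext: P[1].

P[0] = 0b00000101, P[1] = 0b01101011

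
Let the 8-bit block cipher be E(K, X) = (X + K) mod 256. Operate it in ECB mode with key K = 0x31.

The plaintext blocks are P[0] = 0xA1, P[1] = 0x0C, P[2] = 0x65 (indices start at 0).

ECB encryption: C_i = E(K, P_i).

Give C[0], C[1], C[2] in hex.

C[0]: E(K, 0xA1) = 0xD2.
C[1]: E(K, 0x0C) = 0x3D.
C[2]: E(K, 0x65) = 0x96.

C[0] = 0xD2, C[1] = 0x3D, C[2] = 0x96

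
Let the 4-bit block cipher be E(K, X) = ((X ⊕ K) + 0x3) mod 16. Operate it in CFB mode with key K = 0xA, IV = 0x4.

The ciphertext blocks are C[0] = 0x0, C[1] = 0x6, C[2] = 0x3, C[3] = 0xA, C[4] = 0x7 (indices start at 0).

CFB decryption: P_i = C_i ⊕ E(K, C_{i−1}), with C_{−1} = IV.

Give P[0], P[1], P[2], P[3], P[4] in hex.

P[0]: E(K, 0x4) = 0x1; 0x0 ⊕ 0x1 = 0x1.
P[1]: E(K, 0x0) = 0xD; 0x6 ⊕ 0xD = 0xB.
P[2]: E(K, 0x6) = 0xF; 0x3 ⊕ 0xF = 0xC.
P[3]: E(K, 0x3) = 0xC; 0xA ⊕ 0xC = 0x6.
P[4]: E(K, 0xA) = 0x3; 0x7 ⊕ 0x3 = 0x4.

P[0] = 0x1, P[1] = 0xB, P[2] = 0xC, P[3] = 0x6, P[4] = 0x4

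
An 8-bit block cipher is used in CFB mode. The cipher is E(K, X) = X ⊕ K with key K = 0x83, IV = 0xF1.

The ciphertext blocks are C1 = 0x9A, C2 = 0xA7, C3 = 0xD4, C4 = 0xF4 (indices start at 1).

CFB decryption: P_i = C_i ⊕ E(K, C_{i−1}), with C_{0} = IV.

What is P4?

P4 = 0xA3

P4: E(K, 0xD4) = 0x57; 0xF4 ⊕ 0x57 = 0xA3.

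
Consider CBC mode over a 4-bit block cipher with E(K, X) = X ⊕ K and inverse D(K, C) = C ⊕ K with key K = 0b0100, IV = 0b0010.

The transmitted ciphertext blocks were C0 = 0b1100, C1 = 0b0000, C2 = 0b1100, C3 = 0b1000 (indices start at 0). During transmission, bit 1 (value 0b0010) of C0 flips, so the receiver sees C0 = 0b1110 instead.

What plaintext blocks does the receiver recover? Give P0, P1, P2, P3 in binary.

P0 = 0b1000, P1 = 0b1010, P2 = 0b1000, P3 = 0b0000

CBC decryption: P_i = D(K, C_i) ⊕ C_{i−1}, with C_{−1} = IV.
Only C0 changed, to 0b1110. In CBC, a change in C_i garbles P_i and flips the same bit in P_{i+1}. Decrypting the received ciphertext:
P0: D(K, 0b1110) = 0b1010; 0b1010 ⊕ 0b0010 = 0b1000.
P1: D(K, 0b0000) = 0b0100; 0b0100 ⊕ 0b1110 = 0b1010.
P2: D(K, 0b1100) = 0b1000; 0b1000 ⊕ 0b0000 = 0b1000.
P3: D(K, 0b1000) = 0b1100; 0b1100 ⊕ 0b1100 = 0b0000.
Blocks that differ from the original plaintext: P0, P1.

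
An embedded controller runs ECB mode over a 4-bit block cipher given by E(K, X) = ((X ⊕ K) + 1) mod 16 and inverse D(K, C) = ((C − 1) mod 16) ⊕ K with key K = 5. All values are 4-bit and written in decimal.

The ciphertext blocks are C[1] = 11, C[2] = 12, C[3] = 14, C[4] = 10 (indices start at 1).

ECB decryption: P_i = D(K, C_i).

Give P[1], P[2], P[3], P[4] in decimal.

P[1]: D(K, 11) = 15.
P[2]: D(K, 12) = 14.
P[3]: D(K, 14) = 8.
P[4]: D(K, 10) = 12.

P[1] = 15, P[2] = 14, P[3] = 8, P[4] = 12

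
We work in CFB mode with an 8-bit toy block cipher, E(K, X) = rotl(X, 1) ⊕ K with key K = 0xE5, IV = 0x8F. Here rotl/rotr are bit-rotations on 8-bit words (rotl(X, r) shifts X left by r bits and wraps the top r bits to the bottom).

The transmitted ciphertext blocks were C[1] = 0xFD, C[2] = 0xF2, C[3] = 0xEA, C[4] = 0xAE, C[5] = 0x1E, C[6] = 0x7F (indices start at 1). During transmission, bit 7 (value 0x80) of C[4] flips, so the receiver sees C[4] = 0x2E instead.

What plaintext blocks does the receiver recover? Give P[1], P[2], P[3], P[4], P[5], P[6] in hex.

CFB decryption: P_i = C_i ⊕ E(K, C_{i−1}), with C_{0} = IV.
Only C[4] changed, to 0x2E. In CFB, a change in C_i flips the same bit in P_i and garbles P_{i+1}. Decrypting the received ciphertext:
P[1]: E(K, 0x8F) = 0xFA; 0xFD ⊕ 0xFA = 0x07.
P[2]: E(K, 0xFD) = 0x1E; 0xF2 ⊕ 0x1E = 0xEC.
P[3]: E(K, 0xF2) = 0x00; 0xEA ⊕ 0x00 = 0xEA.
P[4]: E(K, 0xEA) = 0x30; 0x2E ⊕ 0x30 = 0x1E.
P[5]: E(K, 0x2E) = 0xB9; 0x1E ⊕ 0xB9 = 0xA7.
P[6]: E(K, 0x1E) = 0xD9; 0x7F ⊕ 0xD9 = 0xA6.
Blocks that differ from the original plaintext: P[4], P[5].

P[1] = 0x07, P[2] = 0xEC, P[3] = 0xEA, P[4] = 0x1E, P[5] = 0xA7, P[6] = 0xA6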